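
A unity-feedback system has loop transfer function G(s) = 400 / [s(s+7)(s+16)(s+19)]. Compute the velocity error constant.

System type = 1 (one pole at s=0).
K_v = lim_{s→0} s·G(s) = 400 / (7·16·19) = 25/133.

25/133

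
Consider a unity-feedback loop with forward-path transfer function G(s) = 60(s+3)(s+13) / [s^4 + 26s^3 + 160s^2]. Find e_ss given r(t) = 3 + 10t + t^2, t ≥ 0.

16/117

Factoring s^2 from the denominator leaves a polynomial with constant term 160, so the system is type 2. Treating each term separately:
  • 3: tracked with zero error.
  • 10t: tracked with zero error.
  • t^2: e_ss = 2/K_a with K_a=14.625 → 16/117.
Total e_ss = 16/117.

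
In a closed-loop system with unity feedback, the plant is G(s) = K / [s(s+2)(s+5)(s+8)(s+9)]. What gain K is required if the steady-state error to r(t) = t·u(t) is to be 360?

The open loop has one pole at the origin → type 1 system.
K_v = lim_{s→0} s·G(s) = K / (2·5·8·9) = (1/720)·K.
e_ss = 1/K_v = 360 ⇒ K_v = 1/360 ⇒ K = (1/360)/(1/720) = 2.

2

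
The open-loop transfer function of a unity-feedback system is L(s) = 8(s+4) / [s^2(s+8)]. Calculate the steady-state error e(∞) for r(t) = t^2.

0.5

Two free integrators in L(s): this is a type 2 system.
K_a = lim_{s→0} s^2·L(s) = 8·4 / (8) = 4.
r(t) = t^2 gives R(s) = 2/s^3.
e_ss = 2/K_a = 2/4 = 0.5.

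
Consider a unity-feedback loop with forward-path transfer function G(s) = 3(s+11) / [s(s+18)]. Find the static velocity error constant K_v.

System type = 1 (one pole at s=0).
K_v = lim_{s→0} s·G(s) = 3·11 / (18) = 11/6.

11/6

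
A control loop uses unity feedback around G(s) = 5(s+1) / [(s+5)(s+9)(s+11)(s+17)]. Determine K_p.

G(s) has no factors of s in the denominator, so the system is type 0.
K_p = lim_{s→0} G(s) = 5·1 / (5·9·11·17) = 1/1683.

1/1683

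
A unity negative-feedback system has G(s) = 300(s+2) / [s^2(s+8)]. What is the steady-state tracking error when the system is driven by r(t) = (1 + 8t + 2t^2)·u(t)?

The open loop has two poles at the origin → type 2 system. By superposition:
  • 1: tracked with zero error.
  • 8t: tracked with zero error.
  • 2t^2: e_ss = 4/K_a with K_a=75 → 4/75.
Total e_ss = 4/75.

4/75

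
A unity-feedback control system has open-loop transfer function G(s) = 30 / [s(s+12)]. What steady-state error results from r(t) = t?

System type = 1 (one pole at s=0).
K_v = lim_{s→0} s·G(s) = 30 / (12) = 2.5.
e_ss = 1/K_v = 1/2.5 = 0.4.

0.4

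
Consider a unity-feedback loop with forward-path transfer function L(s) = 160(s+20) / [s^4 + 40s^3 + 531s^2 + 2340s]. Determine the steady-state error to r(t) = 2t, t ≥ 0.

Lowest-order denominator term is 2340s, so the open loop has 1 pole at the origin → type 1 system.
K_v = lim_{s→0} s·L(s) = 160·20 / 2340 = 160/117.
e_ss = 2/K_v = 2/(160/117) = 1.4625.

1.4625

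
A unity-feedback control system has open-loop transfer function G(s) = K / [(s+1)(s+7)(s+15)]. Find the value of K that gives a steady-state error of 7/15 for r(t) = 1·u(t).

120

No free integrators in G(s): this is a type 0 system.
K_p = lim_{s→0} G(s) = K / (1·7·15) = (1/105)·K.
e_ss = 1/(1 + K_p) = 7/15 ⇒ 1 + (1/105)·K = 15/7 ⇒ K = 120.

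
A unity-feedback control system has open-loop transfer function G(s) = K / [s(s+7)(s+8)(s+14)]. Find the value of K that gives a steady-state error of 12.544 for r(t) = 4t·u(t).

System type = 1 (one pole at s=0).
K_v = lim_{s→0} s·G(s) = K / (7·8·14) = (1/784)·K.
e_ss = 4/K_v = 12.544 ⇒ K_v = 125/392 ⇒ K = (125/392)/(1/784) = 250.

250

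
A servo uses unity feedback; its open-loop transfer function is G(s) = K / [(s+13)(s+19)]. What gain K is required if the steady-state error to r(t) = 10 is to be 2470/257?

10

System type = 0 (no poles at s=0).
K_p = lim_{s→0} G(s) = K / (13·19) = (1/247)·K.
e_ss = 10/(1 + K_p) = 2470/257 ⇒ 1 + (1/247)·K = 257/247 ⇒ K = 10.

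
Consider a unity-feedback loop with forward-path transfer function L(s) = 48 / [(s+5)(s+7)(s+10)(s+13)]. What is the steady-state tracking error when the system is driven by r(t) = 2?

4550/2299

The open loop has no poles at the origin → type 0 system.
K_p = lim_{s→0} L(s) = 48 / (5·7·10·13) = 24/2275.
e_ss = 2/(1 + K_p) = 2/(2299/2275) = 4550/2299.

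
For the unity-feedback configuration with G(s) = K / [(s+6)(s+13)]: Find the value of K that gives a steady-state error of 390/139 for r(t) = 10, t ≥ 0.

200

The open loop has no poles at the origin → type 0 system.
K_p = lim_{s→0} G(s) = K / (6·13) = (1/78)·K.
e_ss = 10/(1 + K_p) = 390/139 ⇒ 1 + (1/78)·K = 139/39 ⇒ K = 200.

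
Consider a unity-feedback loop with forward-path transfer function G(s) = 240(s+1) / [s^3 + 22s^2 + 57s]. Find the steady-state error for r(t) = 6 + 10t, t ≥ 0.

The denominator has no term below 57s — 1 pole at s=0, type 1. Taking each input component in turn:
  • 6: tracked with zero error.
  • 10t: e_ss = 10/K_v with K_v=80/19 → 2.375.
Total e_ss = 2.375.

2.375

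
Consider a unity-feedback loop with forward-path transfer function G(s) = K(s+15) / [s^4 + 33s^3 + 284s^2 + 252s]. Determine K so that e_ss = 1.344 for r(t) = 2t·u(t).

25

The denominator has no term below 252s — 1 pole at s=0, type 1.
K_v = lim_{s→0} s·G(s) = K·15 / 252 = (5/84)·K.
e_ss = 2/K_v = 1.344 ⇒ K_v = 125/84 ⇒ K = (125/84)/(5/84) = 25.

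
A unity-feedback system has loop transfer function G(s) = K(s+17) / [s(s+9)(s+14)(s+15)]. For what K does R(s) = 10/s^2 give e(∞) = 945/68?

80

One free integrator in G(s): this is a type 1 system.
K_v = lim_{s→0} s·G(s) = K·17 / (9·14·15) = (17/1890)·K.
e_ss = 10/K_v = 945/68 ⇒ K_v = 136/189 ⇒ K = (136/189)/(17/1890) = 80.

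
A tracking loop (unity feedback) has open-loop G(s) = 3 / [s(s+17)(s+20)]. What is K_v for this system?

One free integrator in G(s): this is a type 1 system.
K_v = lim_{s→0} s·G(s) = 3 / (17·20) = 3/340.

3/340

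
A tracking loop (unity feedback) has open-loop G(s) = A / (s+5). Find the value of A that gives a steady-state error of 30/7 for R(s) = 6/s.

2

The open loop has no poles at the origin → type 0 system.
K_p = lim_{s→0} G(s) = A / (5) = 0.2·A.
e_ss = 6/(1 + K_p) = 30/7 ⇒ 1 + 0.2·A = 1.4 ⇒ A = 2.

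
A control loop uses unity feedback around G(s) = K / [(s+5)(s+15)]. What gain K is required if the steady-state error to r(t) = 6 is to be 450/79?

No free integrators in G(s): this is a type 0 system.
K_p = lim_{s→0} G(s) = K / (5·15) = (1/75)·K.
e_ss = 6/(1 + K_p) = 450/79 ⇒ 1 + (1/75)·K = 79/75 ⇒ K = 4.

4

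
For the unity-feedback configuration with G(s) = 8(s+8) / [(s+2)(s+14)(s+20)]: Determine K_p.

4/35

No free integrators in G(s): this is a type 0 system.
K_p = lim_{s→0} G(s) = 8·8 / (2·14·20) = 4/35.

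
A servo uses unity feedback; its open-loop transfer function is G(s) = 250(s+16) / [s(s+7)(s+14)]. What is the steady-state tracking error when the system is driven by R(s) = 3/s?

0

One free integrator in G(s): this is a type 1 system.
A type-1 system has K_p = ∞, so it tracks a step input with zero steady-state error.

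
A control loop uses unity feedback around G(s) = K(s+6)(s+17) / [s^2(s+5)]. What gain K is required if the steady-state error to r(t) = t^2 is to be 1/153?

15

Two free integrators in G(s): this is a type 2 system.
K_a = lim_{s→0} s^2·G(s) = K·6·17 / (5) = 20.4·K.
e_ss = 2/K_a = 1/153 ⇒ K_a = 306 ⇒ K = 306/20.4 = 15.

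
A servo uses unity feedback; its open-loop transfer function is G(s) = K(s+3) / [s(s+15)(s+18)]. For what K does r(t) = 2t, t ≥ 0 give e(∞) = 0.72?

250

One free integrator in G(s): this is a type 1 system.
K_v = lim_{s→0} s·G(s) = K·3 / (15·18) = (1/90)·K.
e_ss = 2/K_v = 0.72 ⇒ K_v = 25/9 ⇒ K = (25/9)/(1/90) = 250.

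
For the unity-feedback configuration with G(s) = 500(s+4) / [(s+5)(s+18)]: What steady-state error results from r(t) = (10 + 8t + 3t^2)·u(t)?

The open loop has no poles at the origin → type 0 system. By superposition:
  • 10: e_ss = 10/(1+K_p) with K_p=200/9 → 90/209.
  • 8t: a type-0 system cannot track it, e_ss → ∞.
  • 3t^2: a type-0 system cannot track it, e_ss → ∞.
The unbounded component dominates.

infinity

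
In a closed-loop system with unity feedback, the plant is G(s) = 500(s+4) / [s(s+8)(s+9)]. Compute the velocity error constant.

250/9

The open loop has one pole at the origin → type 1 system.
K_v = lim_{s→0} s·G(s) = 500·4 / (8·9) = 250/9.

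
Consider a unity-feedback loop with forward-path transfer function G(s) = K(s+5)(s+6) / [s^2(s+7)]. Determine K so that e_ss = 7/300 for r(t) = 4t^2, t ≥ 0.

80

The open loop has two poles at the origin → type 2 system.
K_a = lim_{s→0} s^2·G(s) = K·5·6 / (7) = (30/7)·K.
e_ss = 8/K_a = 7/300 ⇒ K_a = 2400/7 ⇒ K = (2400/7)/(30/7) = 80.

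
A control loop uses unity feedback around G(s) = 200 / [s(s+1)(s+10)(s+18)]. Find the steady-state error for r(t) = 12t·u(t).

G(s) has one factor of s in the denominator, so the system is type 1.
K_v = lim_{s→0} s·G(s) = 200 / (1·10·18) = 10/9.
e_ss = 12/K_v = 12/(10/9) = 10.8.

10.8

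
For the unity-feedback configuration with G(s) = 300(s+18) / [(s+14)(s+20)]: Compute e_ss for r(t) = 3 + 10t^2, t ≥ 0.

No free integrators in G(s): this is a type 0 system. By superposition:
  • 3: e_ss = 3/(1+K_p) with K_p=135/7 → 21/142.
  • 10t^2: a type-0 system cannot track it, e_ss → ∞.
The unbounded component dominates.

infinity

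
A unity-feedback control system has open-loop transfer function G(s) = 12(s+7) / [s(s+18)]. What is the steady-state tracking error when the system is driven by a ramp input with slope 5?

G(s) has one factor of s in the denominator, so the system is type 1.
K_v = lim_{s→0} s·G(s) = 12·7 / (18) = 14/3.
e_ss = 5/K_v = 5/(14/3) = 15/14.

15/14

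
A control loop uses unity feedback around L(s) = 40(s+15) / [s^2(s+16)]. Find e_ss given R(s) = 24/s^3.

0.64

Two free integrators in L(s): this is a type 2 system.
K_a = lim_{s→0} s^2·L(s) = 40·15 / (16) = 37.5.
r(t) = 12t^2 gives R(s) = 24/s^3.
e_ss = 24/K_a = 24/37.5 = 0.64.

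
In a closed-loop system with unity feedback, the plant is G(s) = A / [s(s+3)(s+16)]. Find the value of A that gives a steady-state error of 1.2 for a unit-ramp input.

40

One free integrator in G(s): this is a type 1 system.
K_v = lim_{s→0} s·G(s) = A / (3·16) = (1/48)·A.
e_ss = 1/K_v = 1.2 ⇒ K_v = 5/6 ⇒ A = (5/6)/(1/48) = 40.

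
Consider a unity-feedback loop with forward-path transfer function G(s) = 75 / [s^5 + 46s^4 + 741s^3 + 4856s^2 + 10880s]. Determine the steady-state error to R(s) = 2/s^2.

4352/15

The denominator has no term below 10880s — 1 pole at s=0, type 1.
K_v = lim_{s→0} s·G(s) = 75 / 10880 = 15/2176.
e_ss = 2/K_v = 2/(15/2176) = 4352/15.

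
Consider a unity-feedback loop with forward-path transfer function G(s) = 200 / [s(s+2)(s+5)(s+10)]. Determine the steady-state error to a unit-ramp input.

System type = 1 (one pole at s=0).
K_v = lim_{s→0} s·G(s) = 200 / (2·5·10) = 2.
e_ss = 1/K_v = 1/2 = 0.5.

0.5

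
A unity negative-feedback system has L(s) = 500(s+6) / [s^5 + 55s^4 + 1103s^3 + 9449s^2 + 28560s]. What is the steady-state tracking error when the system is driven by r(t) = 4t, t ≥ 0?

Lowest-order denominator term is 28560s, so the open loop has 1 pole at the origin → type 1 system.
K_v = lim_{s→0} s·L(s) = 500·6 / 28560 = 25/238.
e_ss = 4/K_v = 4/(25/238) = 38.08.

38.08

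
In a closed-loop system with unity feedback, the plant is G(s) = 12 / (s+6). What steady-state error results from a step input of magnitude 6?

2

G(s) has no factors of s in the denominator, so the system is type 0.
K_p = lim_{s→0} G(s) = 12 / (6) = 2.
e_ss = 6/(1 + K_p) = 6/3 = 2.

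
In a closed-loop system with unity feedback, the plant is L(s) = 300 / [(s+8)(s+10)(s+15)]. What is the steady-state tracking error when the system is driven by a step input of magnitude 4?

L(s) has no factors of s in the denominator, so the system is type 0.
K_p = lim_{s→0} L(s) = 300 / (8·10·15) = 0.25.
e_ss = 4/(1 + K_p) = 4/1.25 = 3.2.

3.2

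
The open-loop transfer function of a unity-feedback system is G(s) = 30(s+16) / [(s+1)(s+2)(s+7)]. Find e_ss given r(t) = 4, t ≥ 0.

28/247

No free integrators in G(s): this is a type 0 system.
K_p = lim_{s→0} G(s) = 30·16 / (1·2·7) = 240/7.
e_ss = 4/(1 + K_p) = 4/(247/7) = 28/247.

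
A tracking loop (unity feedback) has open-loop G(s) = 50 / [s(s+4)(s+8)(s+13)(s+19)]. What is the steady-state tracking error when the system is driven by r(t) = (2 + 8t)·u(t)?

1264.64

One free integrator in G(s): this is a type 1 system. Treating each term separately:
  • 2: tracked with zero error.
  • 8t: e_ss = 8/K_v with K_v=25/3952 → 1264.64.
Total e_ss = 1264.64.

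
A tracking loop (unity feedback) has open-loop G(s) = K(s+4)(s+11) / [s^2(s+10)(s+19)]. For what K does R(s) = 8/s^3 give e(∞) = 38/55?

G(s) has two factors of s in the denominator, so the system is type 2.
K_a = lim_{s→0} s^2·G(s) = K·4·11 / (10·19) = (22/95)·K.
e_ss = 8/K_a = 38/55 ⇒ K_a = 220/19 ⇒ K = (220/19)/(22/95) = 50.

50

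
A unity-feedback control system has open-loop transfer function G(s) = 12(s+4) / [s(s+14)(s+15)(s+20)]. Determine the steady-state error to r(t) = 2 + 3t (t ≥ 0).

The open loop has one pole at the origin → type 1 system. Taking each input component in turn:
  • 2: tracked with zero error.
  • 3t: e_ss = 3/K_v with K_v=2/175 → 262.5.
Total e_ss = 262.5.

262.5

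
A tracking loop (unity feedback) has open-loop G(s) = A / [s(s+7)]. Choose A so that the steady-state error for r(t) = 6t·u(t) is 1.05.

40

G(s) has one factor of s in the denominator, so the system is type 1.
K_v = lim_{s→0} s·G(s) = A / (7) = (1/7)·A.
e_ss = 6/K_v = 1.05 ⇒ K_v = 40/7 ⇒ A = (40/7)/(1/7) = 40.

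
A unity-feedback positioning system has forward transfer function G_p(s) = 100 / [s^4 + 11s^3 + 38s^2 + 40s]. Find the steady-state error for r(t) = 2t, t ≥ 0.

Factoring s from the denominator leaves a polynomial with constant term 40, so the system is type 1.
K_v = lim_{s→0} s·G_p(s) = 100 / 40 = 2.5.
e_ss = 2/K_v = 2/2.5 = 0.8.

0.8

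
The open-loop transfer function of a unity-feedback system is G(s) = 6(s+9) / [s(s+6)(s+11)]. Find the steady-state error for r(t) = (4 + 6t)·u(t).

One free integrator in G(s): this is a type 1 system. Treating each term separately:
  • 4: tracked with zero error.
  • 6t: e_ss = 6/K_v with K_v=9/11 → 22/3.
Total e_ss = 22/3.

22/3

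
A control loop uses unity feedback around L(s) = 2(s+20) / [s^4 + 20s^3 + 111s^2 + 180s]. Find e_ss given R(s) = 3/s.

Lowest-order denominator term is 180s, so the open loop has 1 pole at the origin → type 1 system.
K_p = ∞ for a type-1 system; e_ss to a step is zero.

0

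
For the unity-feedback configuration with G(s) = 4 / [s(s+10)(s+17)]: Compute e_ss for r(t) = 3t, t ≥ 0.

127.5

System type = 1 (one pole at s=0).
K_v = lim_{s→0} s·G(s) = 4 / (10·17) = 2/85.
e_ss = 3/K_v = 3/(2/85) = 127.5.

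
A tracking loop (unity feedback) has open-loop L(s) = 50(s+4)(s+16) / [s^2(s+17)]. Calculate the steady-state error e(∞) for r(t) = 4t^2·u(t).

0.0425

System type = 2 (two poles at s=0).
K_a = lim_{s→0} s^2·L(s) = 50·4·16 / (17) = 3200/17.
r(t) = 4t^2 gives R(s) = 8/s^3.
e_ss = 8/K_a = 8/(3200/17) = 0.0425.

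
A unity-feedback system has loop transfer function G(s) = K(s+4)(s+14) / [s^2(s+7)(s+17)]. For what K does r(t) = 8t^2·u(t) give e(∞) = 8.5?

4

The open loop has two poles at the origin → type 2 system.
K_a = lim_{s→0} s^2·G(s) = K·4·14 / (7·17) = (8/17)·K.
e_ss = 16/K_a = 8.5 ⇒ K_a = 32/17 ⇒ K = (32/17)/(8/17) = 4.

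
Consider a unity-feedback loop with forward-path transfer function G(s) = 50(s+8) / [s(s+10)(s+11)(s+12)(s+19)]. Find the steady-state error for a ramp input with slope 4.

One free integrator in G(s): this is a type 1 system.
K_v = lim_{s→0} s·G(s) = 50·8 / (10·11·12·19) = 10/627.
e_ss = 4/K_v = 4/(10/627) = 250.8.

250.8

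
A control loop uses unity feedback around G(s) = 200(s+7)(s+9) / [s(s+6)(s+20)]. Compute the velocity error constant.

105

G(s) has one factor of s in the denominator, so the system is type 1.
K_v = lim_{s→0} s·G(s) = 200·7·9 / (6·20) = 105.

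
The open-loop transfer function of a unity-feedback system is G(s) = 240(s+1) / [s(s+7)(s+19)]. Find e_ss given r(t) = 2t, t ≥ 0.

G(s) has one factor of s in the denominator, so the system is type 1.
K_v = lim_{s→0} s·G(s) = 240·1 / (7·19) = 240/133.
e_ss = 2/K_v = 2/(240/133) = 133/120.

133/120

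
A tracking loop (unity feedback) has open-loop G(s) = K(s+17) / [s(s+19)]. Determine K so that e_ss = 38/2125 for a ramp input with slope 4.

The open loop has one pole at the origin → type 1 system.
K_v = lim_{s→0} s·G(s) = K·17 / (19) = (17/19)·K.
e_ss = 4/K_v = 38/2125 ⇒ K_v = 4250/19 ⇒ K = (4250/19)/(17/19) = 250.

250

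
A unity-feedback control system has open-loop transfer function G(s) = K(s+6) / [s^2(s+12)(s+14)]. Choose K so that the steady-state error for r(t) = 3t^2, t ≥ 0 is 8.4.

20

G(s) has two factors of s in the denominator, so the system is type 2.
K_a = lim_{s→0} s^2·G(s) = K·6 / (12·14) = (1/28)·K.
e_ss = 6/K_a = 8.4 ⇒ K_a = 5/7 ⇒ K = (5/7)/(1/28) = 20.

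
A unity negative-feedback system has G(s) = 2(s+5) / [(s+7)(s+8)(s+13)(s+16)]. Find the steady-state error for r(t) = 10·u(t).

58240/5829

No free integrators in G(s): this is a type 0 system.
K_p = lim_{s→0} G(s) = 2·5 / (7·8·13·16) = 5/5824.
e_ss = 10/(1 + K_p) = 10/(5829/5824) = 58240/5829.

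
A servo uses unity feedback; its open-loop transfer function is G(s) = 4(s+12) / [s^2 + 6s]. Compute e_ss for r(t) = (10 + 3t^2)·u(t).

infinity

Factoring s from the denominator leaves a polynomial with constant term 6, so the system is type 1. Treating each term separately:
  • 10: tracked with zero error.
  • 3t^2: a type-1 system cannot track it, e_ss → ∞.
The unbounded component dominates.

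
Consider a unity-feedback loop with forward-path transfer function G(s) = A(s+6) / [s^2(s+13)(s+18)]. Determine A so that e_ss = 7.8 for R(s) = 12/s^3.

60

The open loop has two poles at the origin → type 2 system.
K_a = lim_{s→0} s^2·G(s) = A·6 / (13·18) = (1/39)·A.
e_ss = 12/K_a = 7.8 ⇒ K_a = 20/13 ⇒ A = (20/13)/(1/39) = 60.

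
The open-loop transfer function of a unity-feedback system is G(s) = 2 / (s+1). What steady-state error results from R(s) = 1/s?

The open loop has no poles at the origin → type 0 system.
K_p = lim_{s→0} G(s) = 2 / (1) = 2.
e_ss = 1/(1 + K_p) = 1/3.

1/3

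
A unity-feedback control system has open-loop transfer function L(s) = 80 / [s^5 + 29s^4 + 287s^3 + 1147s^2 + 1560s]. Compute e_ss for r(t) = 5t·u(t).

The denominator has no term below 1560s — 1 pole at s=0, type 1.
K_v = lim_{s→0} s·L(s) = 80 / 1560 = 2/39.
e_ss = 5/K_v = 5/(2/39) = 97.5.

97.5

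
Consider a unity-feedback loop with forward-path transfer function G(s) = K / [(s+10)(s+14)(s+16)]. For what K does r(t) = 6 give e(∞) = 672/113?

20

No free integrators in G(s): this is a type 0 system.
K_p = lim_{s→0} G(s) = K / (10·14·16) = (1/2240)·K.
e_ss = 6/(1 + K_p) = 672/113 ⇒ 1 + (1/2240)·K = 113/112 ⇒ K = 20.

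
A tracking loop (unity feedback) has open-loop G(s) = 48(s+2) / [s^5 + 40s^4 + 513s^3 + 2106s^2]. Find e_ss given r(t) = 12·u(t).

0

Lowest-order denominator term is 2106s^2, so the open loop has 2 poles at the origin → type 2 system.
A type-2 system has K_p = ∞, so it tracks a step input with zero steady-state error.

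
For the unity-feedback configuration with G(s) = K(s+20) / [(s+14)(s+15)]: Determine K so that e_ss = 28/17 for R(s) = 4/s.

No free integrators in G(s): this is a type 0 system.
K_p = lim_{s→0} G(s) = K·20 / (14·15) = (2/21)·K.
e_ss = 4/(1 + K_p) = 28/17 ⇒ 1 + (2/21)·K = 17/7 ⇒ K = 15.

15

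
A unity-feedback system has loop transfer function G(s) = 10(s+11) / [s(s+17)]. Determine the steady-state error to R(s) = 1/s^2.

The open loop has one pole at the origin → type 1 system.
K_v = lim_{s→0} s·G(s) = 10·11 / (17) = 110/17.
e_ss = 1/K_v = 1/(110/17) = 17/110.

17/110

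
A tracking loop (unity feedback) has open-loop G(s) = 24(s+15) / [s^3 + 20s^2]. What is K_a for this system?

Lowest-order denominator term is 20s^2, so the open loop has 2 poles at the origin → type 2 system.
K_a = lim_{s→0} s^2·G(s) = 24·15 / 20 = 18.

18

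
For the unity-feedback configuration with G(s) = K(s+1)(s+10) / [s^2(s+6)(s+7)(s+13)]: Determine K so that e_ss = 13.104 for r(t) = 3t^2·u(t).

25

G(s) has two factors of s in the denominator, so the system is type 2.
K_a = lim_{s→0} s^2·G(s) = K·1·10 / (6·7·13) = (5/273)·K.
e_ss = 6/K_a = 13.104 ⇒ K_a = 125/273 ⇒ K = (125/273)/(5/273) = 25.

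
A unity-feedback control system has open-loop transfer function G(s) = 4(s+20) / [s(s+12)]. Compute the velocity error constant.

The open loop has one pole at the origin → type 1 system.
K_v = lim_{s→0} s·G(s) = 4·20 / (12) = 20/3.

20/3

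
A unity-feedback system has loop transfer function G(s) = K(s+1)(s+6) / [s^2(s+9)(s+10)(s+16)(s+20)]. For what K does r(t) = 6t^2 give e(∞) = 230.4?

System type = 2 (two poles at s=0).
K_a = lim_{s→0} s^2·G(s) = K·1·6 / (9·10·16·20) = (1/4800)·K.
e_ss = 12/K_a = 230.4 ⇒ K_a = 5/96 ⇒ K = (5/96)/(1/4800) = 250.

250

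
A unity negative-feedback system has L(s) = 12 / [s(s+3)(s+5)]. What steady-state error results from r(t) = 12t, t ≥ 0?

The open loop has one pole at the origin → type 1 system.
K_v = lim_{s→0} s·L(s) = 12 / (3·5) = 0.8.
e_ss = 12/K_v = 12/0.8 = 15.

15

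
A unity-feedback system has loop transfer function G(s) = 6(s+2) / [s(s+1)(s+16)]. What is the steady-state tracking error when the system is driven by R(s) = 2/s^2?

8/3

The open loop has one pole at the origin → type 1 system.
K_v = lim_{s→0} s·G(s) = 6·2 / (1·16) = 0.75.
e_ss = 2/K_v = 2/0.75 = 8/3.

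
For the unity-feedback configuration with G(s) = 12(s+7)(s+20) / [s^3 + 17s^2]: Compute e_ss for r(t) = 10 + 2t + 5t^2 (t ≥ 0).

The denominator has no term below 17s^2 — 2 poles at s=0, type 2. By superposition:
  • 10: tracked with zero error.
  • 2t: tracked with zero error.
  • 5t^2: e_ss = 10/K_a with K_a=1680/17 → 17/168.
Total e_ss = 17/168.

17/168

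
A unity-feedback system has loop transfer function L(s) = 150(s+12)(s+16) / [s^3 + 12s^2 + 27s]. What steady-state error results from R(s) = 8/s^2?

0.0075

Factoring s from the denominator leaves a polynomial with constant term 27, so the system is type 1.
K_v = lim_{s→0} s·L(s) = 150·12·16 / 27 = 3200/3.
e_ss = 8/K_v = 8/(3200/3) = 0.0075.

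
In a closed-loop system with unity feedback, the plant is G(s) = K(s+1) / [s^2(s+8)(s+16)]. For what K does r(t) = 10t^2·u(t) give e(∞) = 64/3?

System type = 2 (two poles at s=0).
K_a = lim_{s→0} s^2·G(s) = K·1 / (8·16) = (1/128)·K.
e_ss = 20/K_a = 64/3 ⇒ K_a = 0.9375 ⇒ K = 0.9375/(1/128) = 120.

120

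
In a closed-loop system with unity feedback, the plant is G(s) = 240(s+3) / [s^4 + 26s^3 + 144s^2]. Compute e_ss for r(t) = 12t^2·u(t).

4.8

The denominator has no term below 144s^2 — 2 poles at s=0, type 2.
K_a = lim_{s→0} s^2·G(s) = 240·3 / 144 = 5.
r(t) = 12t^2 gives R(s) = 24/s^3.
e_ss = 24/K_a = 24/5 = 4.8.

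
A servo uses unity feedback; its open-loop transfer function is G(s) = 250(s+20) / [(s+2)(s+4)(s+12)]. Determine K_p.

G(s) has no factors of s in the denominator, so the system is type 0.
K_p = lim_{s→0} G(s) = 250·20 / (2·4·12) = 625/12.

625/12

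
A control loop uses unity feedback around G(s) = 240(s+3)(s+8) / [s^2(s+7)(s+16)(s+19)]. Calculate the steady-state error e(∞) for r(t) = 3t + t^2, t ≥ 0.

G(s) has two factors of s in the denominator, so the system is type 2. Taking each input component in turn:
  • 3t: tracked with zero error.
  • t^2: e_ss = 2/K_a with K_a=360/133 → 133/180.
Total e_ss = 133/180.

133/180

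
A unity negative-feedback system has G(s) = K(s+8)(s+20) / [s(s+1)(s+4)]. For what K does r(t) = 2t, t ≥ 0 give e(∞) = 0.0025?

20

The open loop has one pole at the origin → type 1 system.
K_v = lim_{s→0} s·G(s) = K·8·20 / (1·4) = 40·K.
e_ss = 2/K_v = 0.0025 ⇒ K_v = 800 ⇒ K = 800/40 = 20.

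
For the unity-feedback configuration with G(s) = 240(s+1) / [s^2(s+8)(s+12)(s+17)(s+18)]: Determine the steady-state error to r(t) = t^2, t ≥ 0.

244.8

System type = 2 (two poles at s=0).
K_a = lim_{s→0} s^2·G(s) = 240·1 / (8·12·17·18) = 5/612.
r(t) = t^2 gives R(s) = 2/s^3.
e_ss = 2/K_a = 2/(5/612) = 244.8.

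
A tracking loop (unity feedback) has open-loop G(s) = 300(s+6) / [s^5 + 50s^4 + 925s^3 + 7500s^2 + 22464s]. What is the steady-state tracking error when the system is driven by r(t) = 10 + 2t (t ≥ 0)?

24.96

Lowest-order denominator term is 22464s, so the open loop has 1 pole at the origin → type 1 system. By superposition:
  • 10: tracked with zero error.
  • 2t: e_ss = 2/K_v with K_v=25/312 → 24.96.
Total e_ss = 24.96.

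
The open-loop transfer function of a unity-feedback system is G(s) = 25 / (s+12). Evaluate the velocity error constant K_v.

0

System type = 0 (no poles at s=0).
K_v = lim_{s→0} s·G(s) = 0 (the extra factor of s kills the finite limit).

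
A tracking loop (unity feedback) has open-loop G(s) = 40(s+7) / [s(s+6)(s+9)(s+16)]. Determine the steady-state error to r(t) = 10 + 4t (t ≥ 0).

432/35

System type = 1 (one pole at s=0). Treating each term separately:
  • 10: tracked with zero error.
  • 4t: e_ss = 4/K_v with K_v=35/108 → 432/35.
Total e_ss = 432/35.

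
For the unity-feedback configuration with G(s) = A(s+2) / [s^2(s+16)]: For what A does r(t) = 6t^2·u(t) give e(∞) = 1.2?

Two free integrators in G(s): this is a type 2 system.
K_a = lim_{s→0} s^2·G(s) = A·2 / (16) = 0.125·A.
e_ss = 12/K_a = 1.2 ⇒ K_a = 10 ⇒ A = 10/0.125 = 80.

80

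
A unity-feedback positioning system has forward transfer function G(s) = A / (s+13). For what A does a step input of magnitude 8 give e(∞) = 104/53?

System type = 0 (no poles at s=0).
K_p = lim_{s→0} G(s) = A / (13) = (1/13)·A.
e_ss = 8/(1 + K_p) = 104/53 ⇒ 1 + (1/13)·A = 53/13 ⇒ A = 40.

40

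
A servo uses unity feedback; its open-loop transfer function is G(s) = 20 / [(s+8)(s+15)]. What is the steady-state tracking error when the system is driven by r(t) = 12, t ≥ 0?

No free integrators in G(s): this is a type 0 system.
K_p = lim_{s→0} G(s) = 20 / (8·15) = 1/6.
e_ss = 12/(1 + K_p) = 12/(7/6) = 72/7.

72/7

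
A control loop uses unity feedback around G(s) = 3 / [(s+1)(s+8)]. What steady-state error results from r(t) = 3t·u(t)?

No free integrators in G(s): this is a type 0 system.
K_v = lim_{s→0} s·G(s) = 0; the steady-state error to this ramp input grows without bound.

infinity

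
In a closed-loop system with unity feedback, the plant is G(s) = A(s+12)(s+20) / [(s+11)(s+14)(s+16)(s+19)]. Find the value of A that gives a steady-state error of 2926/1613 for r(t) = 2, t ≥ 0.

20

System type = 0 (no poles at s=0).
K_p = lim_{s→0} G(s) = A·12·20 / (11·14·16·19) = (15/2926)·A.
e_ss = 2/(1 + K_p) = 2926/1613 ⇒ 1 + (15/2926)·A = 1613/1463 ⇒ A = 20.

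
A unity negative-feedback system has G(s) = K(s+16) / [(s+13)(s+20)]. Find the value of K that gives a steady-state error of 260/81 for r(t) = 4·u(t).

The open loop has no poles at the origin → type 0 system.
K_p = lim_{s→0} G(s) = K·16 / (13·20) = (4/65)·K.
e_ss = 4/(1 + K_p) = 260/81 ⇒ 1 + (4/65)·K = 81/65 ⇒ K = 4.

4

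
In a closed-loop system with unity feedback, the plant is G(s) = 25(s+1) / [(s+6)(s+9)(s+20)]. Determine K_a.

0

System type = 0 (no poles at s=0).
K_a = lim_{s→0} s^2·G(s) = 0 (the extra factor of s kills the finite limit).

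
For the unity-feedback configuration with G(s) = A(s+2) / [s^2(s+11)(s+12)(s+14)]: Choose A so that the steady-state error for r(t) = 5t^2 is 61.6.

System type = 2 (two poles at s=0).
K_a = lim_{s→0} s^2·G(s) = A·2 / (11·12·14) = (1/924)·A.
e_ss = 10/K_a = 61.6 ⇒ K_a = 25/154 ⇒ A = (25/154)/(1/924) = 150.

150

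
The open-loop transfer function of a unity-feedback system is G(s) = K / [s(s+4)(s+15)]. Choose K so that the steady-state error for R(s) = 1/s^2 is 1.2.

G(s) has one factor of s in the denominator, so the system is type 1.
K_v = lim_{s→0} s·G(s) = K / (4·15) = (1/60)·K.
e_ss = 1/K_v = 1.2 ⇒ K_v = 5/6 ⇒ K = (5/6)/(1/60) = 50.

50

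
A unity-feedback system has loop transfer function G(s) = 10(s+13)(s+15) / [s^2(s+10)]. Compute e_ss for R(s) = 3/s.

0

Two free integrators in G(s): this is a type 2 system.
K_p = ∞ for a type-2 system; e_ss to a step is zero.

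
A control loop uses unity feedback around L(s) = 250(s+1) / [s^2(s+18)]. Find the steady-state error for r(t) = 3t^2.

Two free integrators in L(s): this is a type 2 system.
K_a = lim_{s→0} s^2·L(s) = 250·1 / (18) = 125/9.
r(t) = 3t^2 gives R(s) = 6/s^3.
e_ss = 6/K_a = 6/(125/9) = 0.432.

0.432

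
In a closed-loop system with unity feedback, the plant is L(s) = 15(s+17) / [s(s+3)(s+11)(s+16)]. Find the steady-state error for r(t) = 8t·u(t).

1408/85

One free integrator in L(s): this is a type 1 system.
K_v = lim_{s→0} s·L(s) = 15·17 / (3·11·16) = 85/176.
e_ss = 8/K_v = 8/(85/176) = 1408/85.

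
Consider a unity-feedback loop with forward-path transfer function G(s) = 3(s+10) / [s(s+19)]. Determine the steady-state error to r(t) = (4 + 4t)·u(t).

System type = 1 (one pole at s=0). By superposition:
  • 4: tracked with zero error.
  • 4t: e_ss = 4/K_v with K_v=30/19 → 38/15.
Total e_ss = 38/15.

38/15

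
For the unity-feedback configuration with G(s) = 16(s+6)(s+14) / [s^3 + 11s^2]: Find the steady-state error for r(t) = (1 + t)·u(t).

0

Lowest-order denominator term is 11s^2, so the open loop has 2 poles at the origin → type 2 system. By superposition:
  • 1: tracked with zero error.
  • t: tracked with zero error.
Total e_ss = 0.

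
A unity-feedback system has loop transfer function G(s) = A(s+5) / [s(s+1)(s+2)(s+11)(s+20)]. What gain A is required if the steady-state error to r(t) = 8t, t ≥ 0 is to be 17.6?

The open loop has one pole at the origin → type 1 system.
K_v = lim_{s→0} s·G(s) = A·5 / (1·2·11·20) = (1/88)·A.
e_ss = 8/K_v = 17.6 ⇒ K_v = 5/11 ⇒ A = (5/11)/(1/88) = 40.

40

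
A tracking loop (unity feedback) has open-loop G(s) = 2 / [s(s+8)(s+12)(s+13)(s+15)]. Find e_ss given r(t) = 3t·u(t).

28080

System type = 1 (one pole at s=0).
K_v = lim_{s→0} s·G(s) = 2 / (8·12·13·15) = 1/9360.
e_ss = 3/K_v = 3/(1/9360) = 28080.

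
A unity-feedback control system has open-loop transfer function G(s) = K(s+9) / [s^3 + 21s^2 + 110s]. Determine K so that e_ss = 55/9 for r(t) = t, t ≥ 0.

The denominator has no term below 110s — 1 pole at s=0, type 1.
K_v = lim_{s→0} s·G(s) = K·9 / 110 = (9/110)·K.
e_ss = 1/K_v = 55/9 ⇒ K_v = 9/55 ⇒ K = (9/55)/(9/110) = 2.

2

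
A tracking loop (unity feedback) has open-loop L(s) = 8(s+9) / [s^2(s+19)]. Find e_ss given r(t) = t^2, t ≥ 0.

19/36

System type = 2 (two poles at s=0).
K_a = lim_{s→0} s^2·L(s) = 8·9 / (19) = 72/19.
r(t) = t^2 gives R(s) = 2/s^3.
e_ss = 2/K_a = 2/(72/19) = 19/36.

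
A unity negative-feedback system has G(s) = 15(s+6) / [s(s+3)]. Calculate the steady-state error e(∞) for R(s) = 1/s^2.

System type = 1 (one pole at s=0).
K_v = lim_{s→0} s·G(s) = 15·6 / (3) = 30.
e_ss = 1/K_v = 1/30.

1/30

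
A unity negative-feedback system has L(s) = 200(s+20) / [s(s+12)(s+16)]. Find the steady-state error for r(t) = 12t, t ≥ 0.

0.576

One free integrator in L(s): this is a type 1 system.
K_v = lim_{s→0} s·L(s) = 200·20 / (12·16) = 125/6.
e_ss = 12/K_v = 12/(125/6) = 0.576.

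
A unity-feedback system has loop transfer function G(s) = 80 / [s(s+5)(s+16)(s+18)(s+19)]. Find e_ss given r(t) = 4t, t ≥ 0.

1368

System type = 1 (one pole at s=0).
K_v = lim_{s→0} s·G(s) = 80 / (5·16·18·19) = 1/342.
e_ss = 4/K_v = 4/(1/342) = 1368.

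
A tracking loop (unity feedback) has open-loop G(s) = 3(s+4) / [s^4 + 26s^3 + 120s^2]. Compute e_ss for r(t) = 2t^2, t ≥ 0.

40

Factoring s^2 from the denominator leaves a polynomial with constant term 120, so the system is type 2.
K_a = lim_{s→0} s^2·G(s) = 3·4 / 120 = 0.1.
r(t) = 2t^2 gives R(s) = 4/s^3.
e_ss = 4/K_a = 4/0.1 = 40.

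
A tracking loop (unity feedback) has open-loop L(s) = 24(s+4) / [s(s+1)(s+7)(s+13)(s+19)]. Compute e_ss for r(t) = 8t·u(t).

One free integrator in L(s): this is a type 1 system.
K_v = lim_{s→0} s·L(s) = 24·4 / (1·7·13·19) = 96/1729.
e_ss = 8/K_v = 8/(96/1729) = 1729/12.

1729/12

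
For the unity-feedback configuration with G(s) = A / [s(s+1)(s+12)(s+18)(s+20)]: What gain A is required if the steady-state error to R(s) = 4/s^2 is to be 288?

60

System type = 1 (one pole at s=0).
K_v = lim_{s→0} s·G(s) = A / (1·12·18·20) = (1/4320)·A.
e_ss = 4/K_v = 288 ⇒ K_v = 1/72 ⇒ A = (1/72)/(1/4320) = 60.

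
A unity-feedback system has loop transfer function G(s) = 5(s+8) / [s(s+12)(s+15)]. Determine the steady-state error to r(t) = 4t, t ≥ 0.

The open loop has one pole at the origin → type 1 system.
K_v = lim_{s→0} s·G(s) = 5·8 / (12·15) = 2/9.
e_ss = 4/K_v = 4/(2/9) = 18.

18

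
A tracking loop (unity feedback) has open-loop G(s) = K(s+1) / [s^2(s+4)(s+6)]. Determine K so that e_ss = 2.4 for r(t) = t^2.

Two free integrators in G(s): this is a type 2 system.
K_a = lim_{s→0} s^2·G(s) = K·1 / (4·6) = (1/24)·K.
e_ss = 2/K_a = 2.4 ⇒ K_a = 5/6 ⇒ K = (5/6)/(1/24) = 20.

20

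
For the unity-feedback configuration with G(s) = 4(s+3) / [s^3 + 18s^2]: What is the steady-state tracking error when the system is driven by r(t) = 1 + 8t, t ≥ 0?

0

Lowest-order denominator term is 18s^2, so the open loop has 2 poles at the origin → type 2 system. Taking each input component in turn:
  • 1: tracked with zero error.
  • 8t: tracked with zero error.
Total e_ss = 0.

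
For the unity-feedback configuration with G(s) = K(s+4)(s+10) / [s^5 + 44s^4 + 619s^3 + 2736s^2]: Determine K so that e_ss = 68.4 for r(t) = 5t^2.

10

The denominator has no term below 2736s^2 — 2 poles at s=0, type 2.
K_a = lim_{s→0} s^2·G(s) = K·4·10 / 2736 = (5/342)·K.
e_ss = 10/K_a = 68.4 ⇒ K_a = 25/171 ⇒ K = (25/171)/(5/342) = 10.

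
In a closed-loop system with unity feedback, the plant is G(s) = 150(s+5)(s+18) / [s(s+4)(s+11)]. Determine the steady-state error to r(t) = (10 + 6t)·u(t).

One free integrator in G(s): this is a type 1 system. By superposition:
  • 10: tracked with zero error.
  • 6t: e_ss = 6/K_v with K_v=3375/11 → 22/1125.
Total e_ss = 22/1125.

22/1125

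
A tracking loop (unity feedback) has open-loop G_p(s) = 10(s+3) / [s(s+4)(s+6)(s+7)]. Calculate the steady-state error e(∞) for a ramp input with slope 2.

One free integrator in G_p(s): this is a type 1 system.
K_v = lim_{s→0} s·G_p(s) = 10·3 / (4·6·7) = 5/28.
e_ss = 2/K_v = 2/(5/28) = 11.2.

11.2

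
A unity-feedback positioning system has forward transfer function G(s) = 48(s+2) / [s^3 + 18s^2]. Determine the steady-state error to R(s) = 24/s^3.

Lowest-order denominator term is 18s^2, so the open loop has 2 poles at the origin → type 2 system.
K_a = lim_{s→0} s^2·G(s) = 48·2 / 18 = 16/3.
r(t) = 12t^2 gives R(s) = 24/s^3.
e_ss = 24/K_a = 24/(16/3) = 4.5.

4.5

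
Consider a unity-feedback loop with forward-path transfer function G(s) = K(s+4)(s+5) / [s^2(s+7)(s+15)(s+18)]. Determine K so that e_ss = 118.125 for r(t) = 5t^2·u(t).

8

System type = 2 (two poles at s=0).
K_a = lim_{s→0} s^2·G(s) = K·4·5 / (7·15·18) = (2/189)·K.
e_ss = 10/K_a = 118.125 ⇒ K_a = 16/189 ⇒ K = (16/189)/(2/189) = 8.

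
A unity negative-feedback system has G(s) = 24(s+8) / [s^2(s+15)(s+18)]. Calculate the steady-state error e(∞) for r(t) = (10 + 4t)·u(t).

System type = 2 (two poles at s=0). Taking each input component in turn:
  • 10: tracked with zero error.
  • 4t: tracked with zero error.
Total e_ss = 0.

0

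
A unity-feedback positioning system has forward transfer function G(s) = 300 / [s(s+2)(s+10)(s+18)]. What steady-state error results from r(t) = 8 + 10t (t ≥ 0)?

One free integrator in G(s): this is a type 1 system. Taking each input component in turn:
  • 8: tracked with zero error.
  • 10t: e_ss = 10/K_v with K_v=5/6 → 12.
Total e_ss = 12.

12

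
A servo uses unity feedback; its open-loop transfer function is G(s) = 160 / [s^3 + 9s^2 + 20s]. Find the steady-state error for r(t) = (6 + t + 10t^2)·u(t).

infinity

The denominator has no term below 20s — 1 pole at s=0, type 1. Treating each term separately:
  • 6: tracked with zero error.
  • t: e_ss = 1/K_v with K_v=8 → 0.125.
  • 10t^2: a type-1 system cannot track it, e_ss → ∞.
The unbounded component dominates.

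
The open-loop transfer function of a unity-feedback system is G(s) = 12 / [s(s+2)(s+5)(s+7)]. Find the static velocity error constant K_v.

6/35

System type = 1 (one pole at s=0).
K_v = lim_{s→0} s·G(s) = 12 / (2·5·7) = 6/35.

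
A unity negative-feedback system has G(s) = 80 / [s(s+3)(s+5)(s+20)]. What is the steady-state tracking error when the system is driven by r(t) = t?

3.75

One free integrator in G(s): this is a type 1 system.
K_v = lim_{s→0} s·G(s) = 80 / (3·5·20) = 4/15.
e_ss = 1/K_v = 1/(4/15) = 3.75.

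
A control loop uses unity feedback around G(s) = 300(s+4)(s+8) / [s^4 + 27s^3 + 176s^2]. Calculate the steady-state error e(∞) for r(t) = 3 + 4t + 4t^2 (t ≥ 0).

Factoring s^2 from the denominator leaves a polynomial with constant term 176, so the system is type 2. Treating each term separately:
  • 3: tracked with zero error.
  • 4t: tracked with zero error.
  • 4t^2: e_ss = 8/K_a with K_a=600/11 → 11/75.
Total e_ss = 11/75.

11/75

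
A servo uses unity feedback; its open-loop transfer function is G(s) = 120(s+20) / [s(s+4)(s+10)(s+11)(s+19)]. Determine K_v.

System type = 1 (one pole at s=0).
K_v = lim_{s→0} s·G(s) = 120·20 / (4·10·11·19) = 60/209.

60/209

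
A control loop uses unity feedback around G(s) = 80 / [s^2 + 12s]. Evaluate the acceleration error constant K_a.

0

The denominator has no term below 12s — 1 pole at s=0, type 1.
K_a = lim_{s→0} s^2·G(s) = 0 (the extra factor of s kills the finite limit).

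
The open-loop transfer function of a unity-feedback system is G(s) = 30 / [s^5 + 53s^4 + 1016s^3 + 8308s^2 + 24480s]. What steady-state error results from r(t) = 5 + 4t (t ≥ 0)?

3264

Factoring s from the denominator leaves a polynomial with constant term 24480, so the system is type 1. Taking each input component in turn:
  • 5: tracked with zero error.
  • 4t: e_ss = 4/K_v with K_v=1/816 → 3264.
Total e_ss = 3264.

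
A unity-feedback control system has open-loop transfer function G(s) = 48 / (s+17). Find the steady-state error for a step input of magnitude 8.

System type = 0 (no poles at s=0).
K_p = lim_{s→0} G(s) = 48 / (17) = 48/17.
e_ss = 8/(1 + K_p) = 8/(65/17) = 136/65.

136/65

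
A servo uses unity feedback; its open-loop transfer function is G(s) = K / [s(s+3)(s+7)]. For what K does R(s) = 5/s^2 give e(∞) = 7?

G(s) has one factor of s in the denominator, so the system is type 1.
K_v = lim_{s→0} s·G(s) = K / (3·7) = (1/21)·K.
e_ss = 5/K_v = 7 ⇒ K_v = 5/7 ⇒ K = (5/7)/(1/21) = 15.

15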